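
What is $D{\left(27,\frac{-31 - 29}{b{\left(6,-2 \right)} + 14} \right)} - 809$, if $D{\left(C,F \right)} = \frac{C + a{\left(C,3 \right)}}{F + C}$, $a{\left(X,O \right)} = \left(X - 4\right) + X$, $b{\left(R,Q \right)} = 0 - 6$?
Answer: $- \frac{31397}{39} \approx -805.05$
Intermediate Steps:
$b{\left(R,Q \right)} = -6$ ($b{\left(R,Q \right)} = 0 - 6 = -6$)
$a{\left(X,O \right)} = -4 + 2 X$ ($a{\left(X,O \right)} = \left(-4 + X\right) + X = -4 + 2 X$)
$D{\left(C,F \right)} = \frac{-4 + 3 C}{C + F}$ ($D{\left(C,F \right)} = \frac{C + \left(-4 + 2 C\right)}{F + C} = \frac{-4 + 3 C}{C + F}$)
$D{\left(27,\frac{-31 - 29}{b{\left(6,-2 \right)} + 14} \right)} - 809 = \frac{-4 + 3 \cdot 27}{27 + \frac{-31 - 29}{-6 + 14}} - 809 = \frac{-4 + 81}{27 - \frac{60}{8}} - 809 = \frac{1}{27 - \frac{15}{2}} \cdot 77 - 809 = \frac{1}{\frac{39}{2}} \cdot 77 - 809 = \frac{2}{39} \cdot 77 - 809 = \frac{154}{39} - 809 = - \frac{31397}{39}$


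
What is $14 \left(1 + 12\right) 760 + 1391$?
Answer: $139711$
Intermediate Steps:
$14 \left(1 + 12\right) 760 + 1391 = 14 \cdot 13 \cdot 760 + 1391 = 182 \cdot 760 + 1391 = 138320 + 1391 = 139711$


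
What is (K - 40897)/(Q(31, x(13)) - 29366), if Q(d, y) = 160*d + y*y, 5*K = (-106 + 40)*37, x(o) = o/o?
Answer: 206927/122025 ≈ 1.6958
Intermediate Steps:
x(o) = 1
K = -2442/5 (K = ((-106 + 40)*37)/5 = (-66*37)/5 = (1/5)*(-2442) = -2442/5 ≈ -488.40)
Q(d, y) = y**2 + 160*d (Q(d, y) = 160*d + y**2 = y**2 + 160*d)
(K - 40897)/(Q(31, x(13)) - 29366) = (-2442/5 - 40897)/((1**2 + 160*31) - 29366) = -206927/(5*((1 + 4960) - 29366)) = -206927/(5*(4961 - 29366)) = -206927/5/(-24405) = -206927/5*(-1/24405) = 206927/122025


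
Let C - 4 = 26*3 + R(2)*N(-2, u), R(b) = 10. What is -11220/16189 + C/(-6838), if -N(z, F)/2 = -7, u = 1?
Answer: -40158159/55350191 ≈ -0.72553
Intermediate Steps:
N(z, F) = 14 (N(z, F) = -2*(-7) = 14)
C = 222 (C = 4 + (26*3 + 10*14) = 4 + (78 + 140) = 4 + 218 = 222)
-11220/16189 + C/(-6838) = -11220/16189 + 222/(-6838) = -11220*1/16189 + 222*(-1/6838) = -11220/16189 - 111/3419 = -40158159/55350191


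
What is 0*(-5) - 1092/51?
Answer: -364/17 ≈ -21.412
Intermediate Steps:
0*(-5) - 1092/51 = 0 - 1092/51 = 0 - 42*26/51 = 0 - 364/17 = -364/17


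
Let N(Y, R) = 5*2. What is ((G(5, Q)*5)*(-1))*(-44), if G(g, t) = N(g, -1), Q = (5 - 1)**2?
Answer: 2200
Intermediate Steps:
Q = 16 (Q = 4**2 = 16)
N(Y, R) = 10
G(g, t) = 10
((G(5, Q)*5)*(-1))*(-44) = ((10*5)*(-1))*(-44) = (50*(-1))*(-44) = -50*(-44) = 2200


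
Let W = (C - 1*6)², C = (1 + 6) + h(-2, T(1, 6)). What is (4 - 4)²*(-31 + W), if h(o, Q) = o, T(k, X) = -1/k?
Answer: 0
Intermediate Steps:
C = 5 (C = (1 + 6) - 2 = 7 - 2 = 5)
W = 1 (W = (5 - 1*6)² = (5 - 6)² = (-1)² = 1)
(4 - 4)²*(-31 + W) = (4 - 4)²*(-31 + 1) = 0²*(-30) = 0*(-30) = 0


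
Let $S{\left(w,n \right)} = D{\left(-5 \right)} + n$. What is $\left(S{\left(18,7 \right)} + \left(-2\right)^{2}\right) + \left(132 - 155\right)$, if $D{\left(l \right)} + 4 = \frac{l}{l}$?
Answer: $-15$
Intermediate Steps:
$D{\left(l \right)} = -3$ ($D{\left(l \right)} = -4 + \frac{l}{l} = -4 + 1 = -3$)
$S{\left(w,n \right)} = -3 + n$
$\left(S{\left(18,7 \right)} + \left(-2\right)^{2}\right) + \left(132 - 155\right) = \left(\left(-3 + 7\right) + \left(-2\right)^{2}\right) + \left(132 - 155\right) = \left(4 + 4\right) + \left(132 - 155\right) = 8 - 23 = -15$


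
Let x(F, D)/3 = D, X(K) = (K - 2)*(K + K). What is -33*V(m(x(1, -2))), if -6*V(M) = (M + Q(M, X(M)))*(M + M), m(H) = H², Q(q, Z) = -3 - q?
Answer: -1188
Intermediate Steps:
X(K) = 2*K*(-2 + K) (X(K) = (-2 + K)*(2*K) = 2*K*(-2 + K))
x(F, D) = 3*D
V(M) = M (V(M) = -(M + (-3 - M))*(M + M)/6 = -(-1)*2*M/2 = -(-1)*M = M)
-33*V(m(x(1, -2))) = -33*(3*(-2))² = -33*(-6)² = -33*36 = -1188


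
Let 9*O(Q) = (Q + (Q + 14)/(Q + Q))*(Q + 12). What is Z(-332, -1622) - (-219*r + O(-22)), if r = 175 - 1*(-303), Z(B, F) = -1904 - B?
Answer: 3401830/33 ≈ 1.0309e+5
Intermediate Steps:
r = 478 (r = 175 + 303 = 478)
O(Q) = (12 + Q)*(Q + (14 + Q)/(2*Q))/9 (O(Q) = ((Q + (Q + 14)/(Q + Q))*(Q + 12))/9 = ((Q + (14 + Q)/((2*Q)))*(12 + Q))/9 = ((Q + (14 + Q)*(1/(2*Q)))*(12 + Q))/9 = ((Q + (14 + Q)/(2*Q))*(12 + Q))/9 = ((12 + Q)*(Q + (14 + Q)/(2*Q)))/9 = (12 + Q)*(Q + (14 + Q)/(2*Q))/9)
Z(-332, -1622) - (-219*r + O(-22)) = (-1904 - 1*(-332)) - (-219*478 + (1/18)*(168 - 22*(26 + 2*(-22)² + 25*(-22)))/(-22)) = (-1904 + 332) - (-104682 + (1/18)*(-1/22)*(168 - 22*(26 + 2*484 - 550))) = -1572 - (-104682 + (1/18)*(-1/22)*(168 - 22*(26 + 968 - 550))) = -1572 - (-104682 + (1/18)*(-1/22)*(168 - 22*444)) = -1572 - (-104682 + (1/18)*(-1/22)*(168 - 9768)) = -1572 - (-104682 + (1/18)*(-1/22)*(-9600)) = -1572 - (-104682 + 800/33) = -1572 - 1*(-3453706/33) = -1572 + 3453706/33 = 3401830/33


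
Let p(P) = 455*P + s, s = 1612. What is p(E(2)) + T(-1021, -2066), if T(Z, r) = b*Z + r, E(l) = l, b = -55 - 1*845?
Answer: 919356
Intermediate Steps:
b = -900 (b = -55 - 845 = -900)
T(Z, r) = r - 900*Z (T(Z, r) = -900*Z + r = r - 900*Z)
p(P) = 1612 + 455*P (p(P) = 455*P + 1612 = 1612 + 455*P)
p(E(2)) + T(-1021, -2066) = (1612 + 455*2) + (-2066 - 900*(-1021)) = (1612 + 910) + (-2066 + 918900) = 2522 + 916834 = 919356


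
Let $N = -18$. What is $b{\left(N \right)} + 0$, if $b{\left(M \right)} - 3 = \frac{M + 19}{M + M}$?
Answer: $\frac{107}{36} \approx 2.9722$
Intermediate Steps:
$b{\left(M \right)} = 3 + \frac{19 + M}{2 M}$ ($b{\left(M \right)} = 3 + \frac{M + 19}{M + M} = 3 + \frac{19 + M}{2 M}$)
$b{\left(N \right)} + 0 = \frac{19 + 7 \left(-18\right)}{2 \left(-18\right)} + 0 = \frac{1}{2} \left(- \frac{1}{18}\right) \left(19 - 126\right) + 0 = \frac{1}{2} \left(- \frac{1}{18}\right) \left(-107\right) + 0 = \frac{107}{36} + 0 = \frac{107}{36}$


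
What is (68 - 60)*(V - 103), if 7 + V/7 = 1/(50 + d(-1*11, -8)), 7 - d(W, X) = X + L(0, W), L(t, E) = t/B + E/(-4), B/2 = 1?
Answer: -302560/249 ≈ -1215.1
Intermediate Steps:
B = 2 (B = 2*1 = 2)
L(t, E) = t/2 - E/4 (L(t, E) = t/2 + E/(-4) = t*(½) + E*(-¼) = t/2 - E/4)
d(W, X) = 7 - X + W/4 (d(W, X) = 7 - (X + ((½)*0 - W/4)) = 7 - (X + (0 - W/4)) = 7 - (X - W/4) = 7 + (-X + W/4) = 7 - X + W/4)
V = -12173/249 (V = -49 + 7/(50 + (7 - 1*(-8) + (-1*11)/4)) = -49 + 7/(50 + (7 + 8 + (¼)*(-11))) = -49 + 7/(50 + (7 + 8 - 11/4)) = -49 + 7/(50 + 49/4) = -49 + 7/(249/4) = -49 + 7*(4/249) = -49 + 28/249 = -12173/249 ≈ -48.888)
(68 - 60)*(V - 103) = (68 - 60)*(-12173/249 - 103) = 8*(-37820/249) = -302560/249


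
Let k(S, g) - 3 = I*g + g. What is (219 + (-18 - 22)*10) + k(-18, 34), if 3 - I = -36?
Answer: 1182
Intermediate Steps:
I = 39 (I = 3 - 1*(-36) = 3 + 36 = 39)
k(S, g) = 3 + 40*g (k(S, g) = 3 + (39*g + g) = 3 + 40*g)
(219 + (-18 - 22)*10) + k(-18, 34) = (219 + (-18 - 22)*10) + (3 + 40*34) = (219 - 40*10) + (3 + 1360) = (219 - 400) + 1363 = -181 + 1363 = 1182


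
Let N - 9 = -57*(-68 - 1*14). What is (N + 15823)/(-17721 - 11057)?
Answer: -10253/14389 ≈ -0.71256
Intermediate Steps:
N = 4683 (N = 9 - 57*(-68 - 1*14) = 9 - 57*(-68 - 14) = 9 - 57*(-82) = 9 + 4674 = 4683)
(N + 15823)/(-17721 - 11057) = (4683 + 15823)/(-17721 - 11057) = 20506/(-28778) = 20506*(-1/28778) = -10253/14389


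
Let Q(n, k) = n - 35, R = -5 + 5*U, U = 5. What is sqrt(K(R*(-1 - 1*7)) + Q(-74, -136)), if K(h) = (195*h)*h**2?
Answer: I*sqrt(798720109) ≈ 28262.0*I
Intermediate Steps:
R = 20 (R = -5 + 5*5 = -5 + 25 = 20)
K(h) = 195*h**3
Q(n, k) = -35 + n
sqrt(K(R*(-1 - 1*7)) + Q(-74, -136)) = sqrt(195*(20*(-1 - 1*7))**3 + (-35 - 74)) = sqrt(195*(20*(-1 - 7))**3 - 109) = sqrt(195*(20*(-8))**3 - 109) = sqrt(195*(-160)**3 - 109) = sqrt(195*(-4096000) - 109) = sqrt(-798720000 - 109) = sqrt(-798720109) = I*sqrt(798720109)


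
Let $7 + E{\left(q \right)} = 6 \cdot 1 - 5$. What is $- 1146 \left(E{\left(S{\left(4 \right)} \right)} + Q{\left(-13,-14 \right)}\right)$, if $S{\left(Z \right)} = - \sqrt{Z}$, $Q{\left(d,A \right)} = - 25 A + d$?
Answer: $-379326$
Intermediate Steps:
$Q{\left(d,A \right)} = d - 25 A$
$E{\left(q \right)} = -6$ ($E{\left(q \right)} = -7 + \left(6 \cdot 1 - 5\right) = -7 + \left(6 - 5\right) = -7 + 1 = -6$)
$- 1146 \left(E{\left(S{\left(4 \right)} \right)} + Q{\left(-13,-14 \right)}\right) = - 1146 \left(-6 - -337\right) = - 1146 \left(-6 + \left(-13 + 350\right)\right) = - 1146 \left(-6 + 337\right) = \left(-1146\right) 331 = -379326$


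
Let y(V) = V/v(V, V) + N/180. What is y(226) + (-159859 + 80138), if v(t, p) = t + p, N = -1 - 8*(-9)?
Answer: -14349619/180 ≈ -79720.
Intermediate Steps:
N = 71 (N = -1 + 72 = 71)
v(t, p) = p + t
y(V) = 161/180 (y(V) = V/(V + V) + 71/180 = V/((2*V)) + 71*(1/180) = V*(1/(2*V)) + 71/180 = 1/2 + 71/180 = 161/180)
y(226) + (-159859 + 80138) = 161/180 + (-159859 + 80138) = 161/180 - 79721 = -14349619/180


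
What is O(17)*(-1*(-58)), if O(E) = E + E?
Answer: 1972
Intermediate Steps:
O(E) = 2*E
O(17)*(-1*(-58)) = (2*17)*(-1*(-58)) = 34*58 = 1972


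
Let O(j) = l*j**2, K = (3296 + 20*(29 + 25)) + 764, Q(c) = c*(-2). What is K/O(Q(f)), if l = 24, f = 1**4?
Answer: 1285/24 ≈ 53.542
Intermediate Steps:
f = 1
Q(c) = -2*c
K = 5140 (K = (3296 + 20*54) + 764 = (3296 + 1080) + 764 = 4376 + 764 = 5140)
O(j) = 24*j**2
K/O(Q(f)) = 5140/((24*(-2*1)**2)) = 5140/((24*(-2)**2)) = 5140/((24*4)) = 5140/96 = 5140*(1/96) = 1285/24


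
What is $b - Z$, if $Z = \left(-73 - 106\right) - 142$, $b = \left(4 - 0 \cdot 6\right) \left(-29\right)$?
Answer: $205$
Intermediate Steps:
$b = -116$ ($b = \left(4 - 0\right) \left(-29\right) = \left(4 + 0\right) \left(-29\right) = 4 \left(-29\right) = -116$)
$Z = -321$ ($Z = -179 - 142 = -321$)
$b - Z = -116 - -321 = -116 + 321 = 205$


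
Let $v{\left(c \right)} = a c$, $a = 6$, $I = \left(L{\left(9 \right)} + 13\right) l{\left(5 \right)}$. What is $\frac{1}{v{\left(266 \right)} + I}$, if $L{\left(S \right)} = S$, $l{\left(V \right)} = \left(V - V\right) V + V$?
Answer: $\frac{1}{1706} \approx 0.00058617$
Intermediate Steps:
$l{\left(V \right)} = V$ ($l{\left(V \right)} = 0 V + V = 0 + V = V$)
$I = 110$ ($I = \left(9 + 13\right) 5 = 22 \cdot 5 = 110$)
$v{\left(c \right)} = 6 c$
$\frac{1}{v{\left(266 \right)} + I} = \frac{1}{6 \cdot 266 + 110} = \frac{1}{1596 + 110} = \frac{1}{1706}$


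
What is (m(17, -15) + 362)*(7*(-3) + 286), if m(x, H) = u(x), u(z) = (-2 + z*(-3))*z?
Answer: -142835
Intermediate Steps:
u(z) = z*(-2 - 3*z) (u(z) = (-2 - 3*z)*z = z*(-2 - 3*z))
m(x, H) = -x*(2 + 3*x)
(m(17, -15) + 362)*(7*(-3) + 286) = (-1*17*(2 + 3*17) + 362)*(7*(-3) + 286) = (-1*17*(2 + 51) + 362)*(-21 + 286) = (-1*17*53 + 362)*265 = (-901 + 362)*265 = -539*265 = -142835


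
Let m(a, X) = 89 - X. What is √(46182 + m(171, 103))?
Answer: 2*√11542 ≈ 214.87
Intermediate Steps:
√(46182 + m(171, 103)) = √(46182 + (89 - 1*103)) = √(46182 + (89 - 103)) = √(46182 - 14) = √46168 = 2*√11542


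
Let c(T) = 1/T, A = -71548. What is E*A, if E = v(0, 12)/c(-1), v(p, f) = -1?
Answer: -71548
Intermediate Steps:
E = 1 (E = -1/(1/(-1)) = -1/(-1) = -1*(-1) = 1)
E*A = 1*(-71548) = -71548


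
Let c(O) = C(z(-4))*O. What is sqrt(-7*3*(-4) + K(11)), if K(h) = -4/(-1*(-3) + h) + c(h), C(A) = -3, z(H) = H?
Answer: sqrt(2485)/7 ≈ 7.1214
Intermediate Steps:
c(O) = -3*O
K(h) = -4/(3 + h) - 3*h (K(h) = -4/(-1*(-3) + h) - 3*h = -4/(3 + h) - 3*h)
sqrt(-7*3*(-4) + K(11)) = sqrt(-7*3*(-4) + (-4 - 9*11 - 3*11**2)/(3 + 11)) = sqrt(-21*(-4) + (-4 - 99 - 3*121)/14) = sqrt(84 + (-4 - 99 - 363)/14) = sqrt(84 + (1/14)*(-466)) = sqrt(84 - 233/7) = sqrt(355/7) = sqrt(2485)/7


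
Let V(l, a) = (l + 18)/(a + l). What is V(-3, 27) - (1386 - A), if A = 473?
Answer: -7299/8 ≈ -912.38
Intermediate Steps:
V(l, a) = (18 + l)/(a + l)
V(-3, 27) - (1386 - A) = (18 - 3)/(27 - 3) - (1386 - 1*473) = 15/24 - (1386 - 473) = (1/24)*15 - 1*913 = 5/8 - 913 = -7299/8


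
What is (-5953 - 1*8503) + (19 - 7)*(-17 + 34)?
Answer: -14252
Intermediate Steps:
(-5953 - 1*8503) + (19 - 7)*(-17 + 34) = (-5953 - 8503) + 12*17 = -14456 + 204 = -14252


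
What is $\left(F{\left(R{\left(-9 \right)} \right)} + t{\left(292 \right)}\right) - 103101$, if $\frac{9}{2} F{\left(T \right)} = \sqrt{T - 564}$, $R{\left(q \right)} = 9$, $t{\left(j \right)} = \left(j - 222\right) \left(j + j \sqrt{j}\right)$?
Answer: $-82661 + 40880 \sqrt{73} + \frac{2 i \sqrt{555}}{9} \approx 2.6662 \cdot 10^{5} + 5.2352 i$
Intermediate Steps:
$t{\left(j \right)} = \left(-222 + j\right) \left(j + j^{\frac{3}{2}}\right)$
$F{\left(T \right)} = \frac{2 \sqrt{-564 + T}}{9}$ ($F{\left(T \right)} = \frac{2 \sqrt{T - 564}}{9} = \frac{2 \sqrt{-564 + T}}{9}$)
$\left(F{\left(R{\left(-9 \right)} \right)} + t{\left(292 \right)}\right) - 103101 = \left(\frac{2 \sqrt{-564 + 9}}{9} - \left(64824 - 85264 - 170528 \sqrt{73} + 129648 \sqrt{73}\right)\right) - 103101 = \left(\frac{2 \sqrt{-555}}{9} + \left(85264 + 170528 \sqrt{73} - 64824 - 222 \cdot 584 \sqrt{73}\right)\right) - 103101 = \left(\frac{2 i \sqrt{555}}{9} + \left(85264 + 170528 \sqrt{73} - 64824 - 129648 \sqrt{73}\right)\right) - 103101 = \left(\frac{2 i \sqrt{555}}{9} + \left(20440 + 40880 \sqrt{73}\right)\right) - 103101 = \left(20440 + 40880 \sqrt{73} + \frac{2 i \sqrt{555}}{9}\right) - 103101 = -82661 + 40880 \sqrt{73} + \frac{2 i \sqrt{555}}{9}$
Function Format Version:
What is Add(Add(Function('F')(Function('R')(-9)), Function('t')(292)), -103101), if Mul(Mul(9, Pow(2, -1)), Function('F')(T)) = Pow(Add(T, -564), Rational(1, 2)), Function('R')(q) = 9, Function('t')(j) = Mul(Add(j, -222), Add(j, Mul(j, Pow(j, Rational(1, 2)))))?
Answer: Add(-82661, Mul(40880, Pow(73, Rational(1, 2))), Mul(Rational(2, 9), I, Pow(555, Rational(1, 2)))) ≈ Add(2.6662e+5, Mul(5.2352, I))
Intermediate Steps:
Function('t')(j) = Mul(Add(-222, j), Add(j, Pow(j, Rational(3, 2))))
Function('F')(T) = Mul(Rational(2, 9), Pow(Add(-564, T), Rational(1, 2))) (Function('F')(T) = Mul(Rational(2, 9), Pow(Add(T, -564), Rational(1, 2))) = Mul(Rational(2, 9), Pow(Add(-564, T), Rational(1, 2))))
Add(Add(Function('F')(Function('R')(-9)), Function('t')(292)), -103101) = Add(Add(Mul(Rational(2, 9), Pow(Add(-564, 9), Rational(1, 2))), Add(Pow(292, 2), Pow(292, Rational(5, 2)), Mul(-222, 292), Mul(-222, Pow(292, Rational(3, 2))))), -103101) = Add(Add(Mul(Rational(2, 9), Pow(-555, Rational(1, 2))), Add(85264, Mul(170528, Pow(73, Rational(1, 2))), -64824, Mul(-222, Mul(584, Pow(73, Rational(1, 2)))))), -103101) = Add(Add(Mul(Rational(2, 9), Mul(I, Pow(555, Rational(1, 2)))), Add(85264, Mul(170528, Pow(73, Rational(1, 2))), -64824, Mul(-129648, Pow(73, Rational(1, 2))))), -103101) = Add(Add(Mul(Rational(2, 9), I, Pow(555, Rational(1, 2))), Add(20440, Mul(40880, Pow(73, Rational(1, 2))))), -103101) = Add(Add(20440, Mul(40880, Pow(73, Rational(1, 2))), Mul(Rational(2, 9), I, Pow(555, Rational(1, 2)))), -103101) = Add(-82661, Mul(40880, Pow(73, Rational(1, 2))), Mul(Rational(2, 9), I, Pow(555, Rational(1, 2))))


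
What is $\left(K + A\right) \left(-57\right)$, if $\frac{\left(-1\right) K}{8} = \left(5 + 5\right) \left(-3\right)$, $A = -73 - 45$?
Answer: $-6954$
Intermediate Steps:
$A = -118$
$K = 240$ ($K = - 8 \left(5 + 5\right) \left(-3\right) = - 8 \cdot 10 \left(-3\right) = \left(-8\right) \left(-30\right) = 240$)
$\left(K + A\right) \left(-57\right) = \left(240 - 118\right) \left(-57\right) = 122 \left(-57\right) = -6954$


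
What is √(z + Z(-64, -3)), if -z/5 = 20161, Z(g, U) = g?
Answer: I*√100869 ≈ 317.6*I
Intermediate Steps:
z = -100805 (z = -5*20161 = -100805)
√(z + Z(-64, -3)) = √(-100805 - 64) = √(-100869) = I*√100869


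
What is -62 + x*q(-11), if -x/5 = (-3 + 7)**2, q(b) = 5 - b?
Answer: -1342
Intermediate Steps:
x = -80 (x = -5*(-3 + 7)**2 = -5*4**2 = -5*16 = -80)
-62 + x*q(-11) = -62 - 80*(5 - 1*(-11)) = -62 - 80*(5 + 11) = -62 - 80*16 = -62 - 1280 = -1342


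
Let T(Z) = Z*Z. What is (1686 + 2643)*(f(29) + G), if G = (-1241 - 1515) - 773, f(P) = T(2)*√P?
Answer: -15277041 + 17316*√29 ≈ -1.5184e+7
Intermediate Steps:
T(Z) = Z²
f(P) = 4*√P (f(P) = 2²*√P = 4*√P)
G = -3529 (G = -2756 - 773 = -3529)
(1686 + 2643)*(f(29) + G) = (1686 + 2643)*(4*√29 - 3529) = 4329*(-3529 + 4*√29) = -15277041 + 17316*√29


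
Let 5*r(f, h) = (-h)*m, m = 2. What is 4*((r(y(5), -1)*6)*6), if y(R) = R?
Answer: 288/5 ≈ 57.600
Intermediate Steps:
r(f, h) = -2*h/5 (r(f, h) = (-h*2)/5 = (-2*h)/5 = -2*h/5)
4*((r(y(5), -1)*6)*6) = 4*((-⅖*(-1)*6)*6) = 4*(((⅖)*6)*6) = 4*((12/5)*6) = 4*(72/5) = 288/5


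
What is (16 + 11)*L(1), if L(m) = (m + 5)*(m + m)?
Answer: 324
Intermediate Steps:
L(m) = 2*m*(5 + m) (L(m) = (5 + m)*(2*m) = 2*m*(5 + m))
(16 + 11)*L(1) = (16 + 11)*(2*1*(5 + 1)) = 27*(2*1*6) = 27*12 = 324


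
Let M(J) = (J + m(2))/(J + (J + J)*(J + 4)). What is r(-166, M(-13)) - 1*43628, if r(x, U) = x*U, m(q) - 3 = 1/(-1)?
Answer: -9639962/221 ≈ -43620.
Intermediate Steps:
m(q) = 2 (m(q) = 3 + 1/(-1) = 3 - 1 = 2)
M(J) = (2 + J)/(J + 2*J*(4 + J)) (M(J) = (J + 2)/(J + (J + J)*(J + 4)) = (2 + J)/(J + (2*J)*(4 + J)) = (2 + J)/(J + 2*J*(4 + J)))
r(x, U) = U*x
r(-166, M(-13)) - 1*43628 = ((2 - 13)/((-13)*(9 + 2*(-13))))*(-166) - 1*43628 = -1/13*(-11)/(9 - 26)*(-166) - 43628 = -1/13*(-11)/(-17)*(-166) - 43628 = -1/13*(-1/17)*(-11)*(-166) - 43628 = -11/221*(-166) - 43628 = 1826/221 - 43628 = -9639962/221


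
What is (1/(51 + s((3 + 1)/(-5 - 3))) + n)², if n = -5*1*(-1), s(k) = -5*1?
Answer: 53361/2116 ≈ 25.218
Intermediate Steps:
s(k) = -5
n = 5 (n = -5*(-1) = 5)
(1/(51 + s((3 + 1)/(-5 - 3))) + n)² = (1/(51 - 5) + 5)² = (1/46 + 5)² = (231/46)² = 53361/2116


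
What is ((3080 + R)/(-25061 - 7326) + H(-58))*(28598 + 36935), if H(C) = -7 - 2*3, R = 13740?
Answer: -28693689583/32387 ≈ -8.8596e+5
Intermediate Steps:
H(C) = -13 (H(C) = -7 - 6 = -13)
((3080 + R)/(-25061 - 7326) + H(-58))*(28598 + 36935) = ((3080 + 13740)/(-25061 - 7326) - 13)*(28598 + 36935) = (16820/(-32387) - 13)*65533 = (16820*(-1/32387) - 13)*65533 = (-16820/32387 - 13)*65533 = -437851/32387*65533 = -28693689583/32387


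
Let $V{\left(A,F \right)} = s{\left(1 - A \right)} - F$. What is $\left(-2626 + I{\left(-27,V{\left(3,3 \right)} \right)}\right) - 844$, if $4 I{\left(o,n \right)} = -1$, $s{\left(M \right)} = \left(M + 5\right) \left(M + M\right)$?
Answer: $- \frac{13881}{4} \approx -3470.3$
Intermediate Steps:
$s{\left(M \right)} = 2 M \left(5 + M\right)$ ($s{\left(M \right)} = \left(5 + M\right) 2 M = 2 M \left(5 + M\right)$)
$V{\left(A,F \right)} = - F + 2 \left(1 - A\right) \left(6 - A\right)$ ($V{\left(A,F \right)} = 2 \left(1 - A\right) \left(5 - \left(-1 + A\right)\right) - F = 2 \left(1 - A\right) \left(6 - A\right) - F = - F + 2 \left(1 - A\right) \left(6 - A\right)$)
$I{\left(o,n \right)} = - \frac{1}{4}$ ($I{\left(o,n \right)} = \frac{1}{4} \left(-1\right) = - \frac{1}{4}$)
$\left(-2626 + I{\left(-27,V{\left(3,3 \right)} \right)}\right) - 844 = \left(-2626 - \frac{1}{4}\right) - 844 = - \frac{10505}{4} - 844 = - \frac{13881}{4}$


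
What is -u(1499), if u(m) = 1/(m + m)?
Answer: -1/2998 ≈ -0.00033356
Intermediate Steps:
u(m) = 1/(2*m)
-u(1499) = -1/(2*1499) = -1*1/2998 = -1/2998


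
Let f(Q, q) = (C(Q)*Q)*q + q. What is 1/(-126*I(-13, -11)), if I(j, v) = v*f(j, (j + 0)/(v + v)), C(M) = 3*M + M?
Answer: 1/554463 ≈ 1.8035e-6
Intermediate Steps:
C(M) = 4*M
f(Q, q) = q + 4*q*Q**2 (f(Q, q) = ((4*Q)*Q)*q + q = (4*Q**2)*q + q = 4*q*Q**2 + q = q + 4*q*Q**2)
I(j, v) = j*(1 + 4*j**2)/2 (I(j, v) = v*(((j + 0)/(v + v))*(1 + 4*j**2)) = v*((j/((2*v)))*(1 + 4*j**2)) = v*((j*(1/(2*v)))*(1 + 4*j**2)) = v*((j/(2*v))*(1 + 4*j**2)) = v*(j*(1 + 4*j**2)/(2*v)) = j*(1 + 4*j**2)/2)
1/(-126*I(-13, -11)) = 1/(-126*((1/2)*(-13) + 2*(-13)**3)) = 1/(-126*(-13/2 + 2*(-2197))) = 1/(-126*(-13/2 - 4394)) = 1/(-126*(-8801/2)) = 1/554463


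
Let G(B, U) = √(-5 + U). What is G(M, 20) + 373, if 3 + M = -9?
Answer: 373 + √15 ≈ 376.87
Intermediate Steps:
M = -12 (M = -3 - 9 = -12)
G(M, 20) + 373 = √(-5 + 20) + 373 = √15 + 373 = 373 + √15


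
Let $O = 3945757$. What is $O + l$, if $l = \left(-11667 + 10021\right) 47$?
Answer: $3868395$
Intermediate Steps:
$l = -77362$ ($l = \left(-1646\right) 47 = -77362$)
$O + l = 3945757 - 77362 = 3868395$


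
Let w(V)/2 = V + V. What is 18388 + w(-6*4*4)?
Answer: 18004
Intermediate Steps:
w(V) = 4*V (w(V) = 2*(V + V) = 2*(2*V) = 4*V)
18388 + w(-6*4*4) = 18388 + 4*(-6*4*4) = 18388 + 4*(-24*4) = 18388 + 4*(-96) = 18388 - 384 = 18004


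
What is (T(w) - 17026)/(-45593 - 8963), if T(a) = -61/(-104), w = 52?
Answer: 1770643/5673824 ≈ 0.31207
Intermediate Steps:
T(a) = 61/104 (T(a) = -61*(-1/104) = 61/104)
(T(w) - 17026)/(-45593 - 8963) = (61/104 - 17026)/(-45593 - 8963) = -1770643/104/(-54556) = -1770643/104*(-1/54556) = 1770643/5673824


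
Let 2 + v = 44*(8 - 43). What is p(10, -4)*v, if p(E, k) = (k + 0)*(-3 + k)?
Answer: -43176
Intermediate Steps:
v = -1542 (v = -2 + 44*(8 - 43) = -2 + 44*(-35) = -2 - 1540 = -1542)
p(E, k) = k*(-3 + k)
p(10, -4)*v = -4*(-3 - 4)*(-1542) = -4*(-7)*(-1542) = 28*(-1542) = -43176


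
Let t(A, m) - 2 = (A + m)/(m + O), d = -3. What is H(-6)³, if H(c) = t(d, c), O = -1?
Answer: 12167/343 ≈ 35.472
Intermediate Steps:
t(A, m) = 2 + (A + m)/(-1 + m) (t(A, m) = 2 + (A + m)/(m - 1) = 2 + (A + m)/(-1 + m))
H(c) = (-5 + 3*c)/(-1 + c) (H(c) = (-2 - 3 + 3*c)/(-1 + c) = (-5 + 3*c)/(-1 + c))
H(-6)³ = ((-5 + 3*(-6))/(-1 - 6))³ = ((-5 - 18)/(-7))³ = (-⅐*(-23))³ = (23/7)³ = 12167/343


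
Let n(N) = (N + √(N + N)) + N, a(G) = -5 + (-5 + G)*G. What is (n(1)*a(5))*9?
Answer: -90 - 45*√2 ≈ -153.64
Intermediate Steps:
a(G) = -5 + G*(-5 + G)
n(N) = 2*N + √2*√N (n(N) = (N + √(2*N)) + N = (N + √2*√N) + N = 2*N + √2*√N)
(n(1)*a(5))*9 = ((2*1 + √2*√1)*(-5 + 5² - 5*5))*9 = ((2 + √2*1)*(-5 + 25 - 25))*9 = ((2 + √2)*(-5))*9 = (-10 - 5*√2)*9 = -90 - 45*√2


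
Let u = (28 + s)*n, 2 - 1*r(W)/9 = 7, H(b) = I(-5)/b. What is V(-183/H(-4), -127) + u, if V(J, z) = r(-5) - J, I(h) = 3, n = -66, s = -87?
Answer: 3605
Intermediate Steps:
H(b) = 3/b
r(W) = -45 (r(W) = 18 - 9*7 = 18 - 63 = -45)
V(J, z) = -45 - J
u = 3894 (u = (28 - 87)*(-66) = -59*(-66) = 3894)
V(-183/H(-4), -127) + u = (-45 - (-183)/(3/(-4))) + 3894 = (-45 - (-183)/(3*(-1/4))) + 3894 = (-45 - (-183)/(-3/4)) + 3894 = (-45 - (-183)*(-4)/3) + 3894 = (-45 - 1*244) + 3894 = (-45 - 244) + 3894 = -289 + 3894 = 3605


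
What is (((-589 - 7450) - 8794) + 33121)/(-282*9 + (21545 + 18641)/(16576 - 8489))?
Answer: -32930264/5121155 ≈ -6.4302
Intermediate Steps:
(((-589 - 7450) - 8794) + 33121)/(-282*9 + (21545 + 18641)/(16576 - 8489)) = ((-8039 - 8794) + 33121)/(-2538 + 40186/8087) = (-16833 + 33121)/(-2538 + 40186*(1/8087)) = 16288/(-2538 + 40186/8087) = 16288/(-20484620/8087) = 16288*(-8087/20484620) = -32930264/5121155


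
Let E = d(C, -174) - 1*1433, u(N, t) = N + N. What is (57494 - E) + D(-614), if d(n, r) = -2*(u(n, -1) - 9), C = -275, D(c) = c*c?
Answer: 434805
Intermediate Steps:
D(c) = c**2
u(N, t) = 2*N
d(n, r) = 18 - 4*n (d(n, r) = -2*(2*n - 9) = -2*(-9 + 2*n) = 18 - 4*n)
E = -315 (E = (18 - 4*(-275)) - 1*1433 = (18 + 1100) - 1433 = 1118 - 1433 = -315)
(57494 - E) + D(-614) = (57494 - 1*(-315)) + (-614)**2 = (57494 + 315) + 376996 = 57809 + 376996 = 434805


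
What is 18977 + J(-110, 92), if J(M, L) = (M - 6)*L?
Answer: 8305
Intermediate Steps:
J(M, L) = L*(-6 + M) (J(M, L) = (-6 + M)*L = L*(-6 + M))
18977 + J(-110, 92) = 18977 + 92*(-6 - 110) = 18977 + 92*(-116) = 18977 - 10672 = 8305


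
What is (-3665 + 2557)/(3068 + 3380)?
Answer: -277/1612 ≈ -0.17184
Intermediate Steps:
(-3665 + 2557)/(3068 + 3380) = -1108/6448 = -1108*1/6448 = -277/1612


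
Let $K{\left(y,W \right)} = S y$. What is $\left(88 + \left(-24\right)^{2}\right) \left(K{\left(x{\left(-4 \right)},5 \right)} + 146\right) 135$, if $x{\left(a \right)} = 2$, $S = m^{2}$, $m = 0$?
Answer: $13087440$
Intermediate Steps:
$S = 0$ ($S = 0^{2} = 0$)
$K{\left(y,W \right)} = 0$ ($K{\left(y,W \right)} = 0 y = 0$)
$\left(88 + \left(-24\right)^{2}\right) \left(K{\left(x{\left(-4 \right)},5 \right)} + 146\right) 135 = \left(88 + \left(-24\right)^{2}\right) \left(0 + 146\right) 135 = \left(88 + 576\right) 146 \cdot 135 = 664 \cdot 146 \cdot 135 = 96944 \cdot 135 = 13087440$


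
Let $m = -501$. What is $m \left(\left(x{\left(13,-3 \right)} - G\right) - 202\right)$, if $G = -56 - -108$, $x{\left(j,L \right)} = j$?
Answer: $120741$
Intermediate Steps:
$G = 52$ ($G = -56 + 108 = 52$)
$m \left(\left(x{\left(13,-3 \right)} - G\right) - 202\right) = - 501 \left(\left(13 - 52\right) - 202\right) = - 501 \left(-39 - 202\right) = \left(-501\right) \left(-241\right) = 120741$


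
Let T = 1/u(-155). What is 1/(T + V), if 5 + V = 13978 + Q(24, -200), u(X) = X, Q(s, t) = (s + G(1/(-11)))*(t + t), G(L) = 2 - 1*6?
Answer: 155/925814 ≈ 0.00016742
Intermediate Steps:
G(L) = -4 (G(L) = 2 - 6 = -4)
Q(s, t) = 2*t*(-4 + s) (Q(s, t) = (s - 4)*(t + t) = (-4 + s)*(2*t) = 2*t*(-4 + s))
V = 5973 (V = -5 + (13978 + 2*(-200)*(-4 + 24)) = -5 + (13978 + 2*(-200)*20) = -5 + (13978 - 8000) = -5 + 5978 = 5973)
T = -1/155 (T = 1/(-155) = -1/155 ≈ -0.0064516)
1/(T + V) = 1/(-1/155 + 5973) = 1/(925814/155) = 155/925814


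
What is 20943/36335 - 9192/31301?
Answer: 24734271/87486295 ≈ 0.28272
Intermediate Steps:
20943/36335 - 9192/31301 = 20943*(1/36335) - 9192*1/31301 = 1611/2795 - 9192/31301 = 24734271/87486295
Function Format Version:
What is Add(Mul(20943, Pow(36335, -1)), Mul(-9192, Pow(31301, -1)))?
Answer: Rational(24734271, 87486295) ≈ 0.28272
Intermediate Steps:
Add(Mul(20943, Pow(36335, -1)), Mul(-9192, Pow(31301, -1))) = Add(Mul(20943, Rational(1, 36335)), Mul(-9192, Rational(1, 31301))) = Add(Rational(1611, 2795), Rational(-9192, 31301)) = Rational(24734271, 87486295)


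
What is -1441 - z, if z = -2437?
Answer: 996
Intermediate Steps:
-1441 - z = -1441 - 1*(-2437) = -1441 + 2437 = 996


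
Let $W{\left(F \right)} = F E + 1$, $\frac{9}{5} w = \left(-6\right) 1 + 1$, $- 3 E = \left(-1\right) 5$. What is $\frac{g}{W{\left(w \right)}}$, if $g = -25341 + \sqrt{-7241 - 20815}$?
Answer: $\frac{684207}{98} - \frac{27 i \sqrt{7014}}{49} \approx 6981.7 - 46.148 i$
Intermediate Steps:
$E = \frac{5}{3}$ ($E = - \frac{\left(-1\right) 5}{3} = \left(- \frac{1}{3}\right) \left(-5\right) = \frac{5}{3} \approx 1.6667$)
$w = - \frac{25}{9}$ ($w = \frac{5 \left(\left(-6\right) 1 + 1\right)}{9} = \frac{5 \left(-6 + 1\right)}{9} = \frac{5}{9} \left(-5\right) = - \frac{25}{9} \approx -2.7778$)
$W{\left(F \right)} = 1 + \frac{5 F}{3}$ ($W{\left(F \right)} = F \frac{5}{3} + 1 = \frac{5 F}{3} + 1 = 1 + \frac{5 F}{3}$)
$g = -25341 + 2 i \sqrt{7014}$ ($g = -25341 + \sqrt{-28056} = -25341 + 2 i \sqrt{7014} \approx -25341.0 + 167.5 i$)
$\frac{g}{W{\left(w \right)}} = \frac{-25341 + 2 i \sqrt{7014}}{1 + \frac{5}{3} \left(- \frac{25}{9}\right)} = \frac{-25341 + 2 i \sqrt{7014}}{1 - \frac{125}{27}} = \frac{-25341 + 2 i \sqrt{7014}}{- \frac{98}{27}} = \left(-25341 + 2 i \sqrt{7014}\right) \left(- \frac{27}{98}\right) = \frac{684207}{98} - \frac{27 i \sqrt{7014}}{49}$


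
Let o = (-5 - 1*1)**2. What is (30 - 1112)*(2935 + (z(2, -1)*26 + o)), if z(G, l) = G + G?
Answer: -3327150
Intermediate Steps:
z(G, l) = 2*G
o = 36 (o = (-5 - 1)**2 = (-6)**2 = 36)
(30 - 1112)*(2935 + (z(2, -1)*26 + o)) = (30 - 1112)*(2935 + ((2*2)*26 + 36)) = -1082*(2935 + (4*26 + 36)) = -1082*(2935 + (104 + 36)) = -1082*(2935 + 140) = -1082*3075 = -3327150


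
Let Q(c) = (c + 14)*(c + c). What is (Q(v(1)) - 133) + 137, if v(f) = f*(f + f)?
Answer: 68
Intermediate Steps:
v(f) = 2*f**2 (v(f) = f*(2*f) = 2*f**2)
Q(c) = 2*c*(14 + c) (Q(c) = (14 + c)*(2*c) = 2*c*(14 + c))
(Q(v(1)) - 133) + 137 = (2*(2*1**2)*(14 + 2*1**2) - 133) + 137 = (2*(2*1)*(14 + 2*1) - 133) + 137 = (2*2*(14 + 2) - 133) + 137 = (2*2*16 - 133) + 137 = (64 - 133) + 137 = -69 + 137 = 68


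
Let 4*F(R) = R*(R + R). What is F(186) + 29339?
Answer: 46637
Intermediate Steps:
F(R) = R²/2 (F(R) = (R*(R + R))/4 = (R*(2*R))/4 = (2*R²)/4 = R²/2)
F(186) + 29339 = (½)*186² + 29339 = (½)*34596 + 29339 = 17298 + 29339 = 46637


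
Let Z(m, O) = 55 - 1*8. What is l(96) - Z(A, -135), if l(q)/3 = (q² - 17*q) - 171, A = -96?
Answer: 22192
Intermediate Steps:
l(q) = -513 - 51*q + 3*q² (l(q) = 3*((q² - 17*q) - 171) = 3*(-171 + q² - 17*q) = -513 - 51*q + 3*q²)
Z(m, O) = 47 (Z(m, O) = 55 - 8 = 47)
l(96) - Z(A, -135) = (-513 - 51*96 + 3*96²) - 1*47 = (-513 - 4896 + 3*9216) - 47 = (-513 - 4896 + 27648) - 47 = 22239 - 47 = 22192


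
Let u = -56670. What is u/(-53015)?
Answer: 11334/10603 ≈ 1.0689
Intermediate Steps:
u/(-53015) = -56670/(-53015) = -56670*(-1/53015) = 11334/10603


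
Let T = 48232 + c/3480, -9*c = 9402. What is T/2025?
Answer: 251769473/10570500 ≈ 23.818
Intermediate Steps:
c = -3134/3 (c = -⅑*9402 = -3134/3 ≈ -1044.7)
T = 251769473/5220 (T = 48232 - 3134/3/3480 = 48232 - 3134/3*1/3480 = 48232 - 1567/5220 = 251769473/5220 ≈ 48232.)
T/2025 = (251769473/5220)/2025 = (251769473/5220)*(1/2025) = 251769473/10570500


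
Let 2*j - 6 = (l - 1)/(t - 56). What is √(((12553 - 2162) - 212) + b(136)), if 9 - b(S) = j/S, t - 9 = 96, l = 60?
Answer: √2308350287/476 ≈ 100.94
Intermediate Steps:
t = 105 (t = 9 + 96 = 105)
j = 353/98 (j = 3 + ((60 - 1)/(105 - 56))/2 = 3 + (59/49)/2 = 3 + (59*(1/49))/2 = 3 + (½)*(59/49) = 3 + 59/98 = 353/98 ≈ 3.6020)
b(S) = 9 - 353/(98*S)
√(((12553 - 2162) - 212) + b(136)) = √(((12553 - 2162) - 212) + (9 - 353/98/136)) = √((10391 - 212) + (9 - 353/98*1/136)) = √(10179 + (9 - 353/13328)) = √(10179 + 119599/13328) = √(135785311/13328) = √2308350287/476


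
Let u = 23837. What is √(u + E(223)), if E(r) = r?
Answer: 2*√6015 ≈ 155.11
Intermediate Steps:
√(u + E(223)) = √(23837 + 223) = √24060 = 2*√6015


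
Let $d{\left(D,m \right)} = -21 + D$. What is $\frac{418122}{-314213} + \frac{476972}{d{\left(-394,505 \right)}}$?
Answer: $- \frac{150044323666}{130398395} \approx -1150.7$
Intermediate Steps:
$\frac{418122}{-314213} + \frac{476972}{d{\left(-394,505 \right)}} = \frac{418122}{-314213} + \frac{476972}{-21 - 394} = 418122 \left(- \frac{1}{314213}\right) + \frac{476972}{-415} = - \frac{418122}{314213} + 476972 \left(- \frac{1}{415}\right) = - \frac{418122}{314213} - \frac{476972}{415} = - \frac{150044323666}{130398395}$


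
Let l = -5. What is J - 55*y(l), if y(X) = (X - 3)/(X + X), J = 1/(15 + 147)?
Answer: -7127/162 ≈ -43.994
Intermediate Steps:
J = 1/162 ≈ 0.0061728
y(X) = (-3 + X)/(2*X) (y(X) = (-3 + X)/((2*X)) = (-3 + X)*(1/(2*X)) = (-3 + X)/(2*X))
J - 55*y(l) = 1/162 - 55*(-3 - 5)/(2*(-5)) = 1/162 - 55*(-1)*(-8)/(2*5) = 1/162 - 55*⅘ = 1/162 - 44 = -7127/162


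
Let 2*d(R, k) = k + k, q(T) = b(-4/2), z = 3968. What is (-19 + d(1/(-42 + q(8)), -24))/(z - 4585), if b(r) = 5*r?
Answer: 43/617 ≈ 0.069692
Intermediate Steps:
q(T) = -10 (q(T) = 5*(-4/2) = 5*(-4*½) = 5*(-2) = -10)
d(R, k) = k (d(R, k) = (k + k)/2 = (2*k)/2 = k)
(-19 + d(1/(-42 + q(8)), -24))/(z - 4585) = (-19 - 24)/(3968 - 4585) = -43/(-617) = -43*(-1/617) = 43/617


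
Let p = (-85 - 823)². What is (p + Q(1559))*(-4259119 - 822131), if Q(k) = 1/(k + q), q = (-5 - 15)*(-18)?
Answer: -8039281481381250/1919 ≈ -4.1893e+12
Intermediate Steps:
p = 824464 (p = (-908)² = 824464)
q = 360 (q = -20*(-18) = 360)
Q(k) = 1/(360 + k) (Q(k) = 1/(k + 360) = 1/(360 + k))
(p + Q(1559))*(-4259119 - 822131) = (824464 + 1/(360 + 1559))*(-4259119 - 822131) = (824464 + 1/1919)*(-5081250) = (1582146417/1919)*(-5081250) = -8039281481381250/1919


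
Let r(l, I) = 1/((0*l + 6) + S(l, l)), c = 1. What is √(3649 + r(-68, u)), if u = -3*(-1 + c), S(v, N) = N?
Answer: √14026694/62 ≈ 60.407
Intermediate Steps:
u = 0 (u = -3*(-1 + 1) = -3*0 = 0)
r(l, I) = 1/(6 + l) (r(l, I) = 1/((0*l + 6) + l) = 1/((0 + 6) + l) = 1/(6 + l))
√(3649 + r(-68, u)) = √(3649 + 1/(6 - 68)) = √(3649 + 1/(-62)) = √(3649 - 1/62) = √(226237/62) = √14026694/62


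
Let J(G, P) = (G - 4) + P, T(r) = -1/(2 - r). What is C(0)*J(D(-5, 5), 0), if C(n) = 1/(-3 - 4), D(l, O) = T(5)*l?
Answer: 17/21 ≈ 0.80952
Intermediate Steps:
D(l, O) = l/3 (D(l, O) = l/(-2 + 5) = l/3)
J(G, P) = -4 + G + P (J(G, P) = (-4 + G) + P = -4 + G + P)
C(n) = -1/7 (C(n) = 1/(-7) = -1/7)
C(0)*J(D(-5, 5), 0) = -(-4 + (1/3)*(-5) + 0)/7 = -(-4 - 5/3 + 0)/7 = -1/7*(-17/3) = 17/21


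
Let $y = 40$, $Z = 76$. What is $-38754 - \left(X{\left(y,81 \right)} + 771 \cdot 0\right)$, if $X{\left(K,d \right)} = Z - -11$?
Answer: $-38841$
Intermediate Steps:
$X{\left(K,d \right)} = 87$ ($X{\left(K,d \right)} = 76 - -11 = 76 + 11 = 87$)
$-38754 - \left(X{\left(y,81 \right)} + 771 \cdot 0\right) = -38754 - \left(87 + 771 \cdot 0\right) = -38754 - \left(87 + 0\right) = -38754 - 87 = -38841$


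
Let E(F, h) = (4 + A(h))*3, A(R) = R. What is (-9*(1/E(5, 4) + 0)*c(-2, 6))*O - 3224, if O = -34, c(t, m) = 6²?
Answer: -2765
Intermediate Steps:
E(F, h) = 12 + 3*h (E(F, h) = (4 + h)*3 = 12 + 3*h)
c(t, m) = 36
(-9*(1/E(5, 4) + 0)*c(-2, 6))*O - 3224 = -9*(1/(12 + 3*4) + 0)*36*(-34) - 3224 = -9*(1/(12 + 12) + 0)*36*(-34) - 3224 = -9*(1/24 + 0)*36*(-34) - 3224 = -3*36/8*(-34) - 3224 = -9*3/2*(-34) - 3224 = -27/2*(-34) - 3224 = 459 - 3224 = -2765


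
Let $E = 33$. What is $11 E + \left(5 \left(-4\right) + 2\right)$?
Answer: $345$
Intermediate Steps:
$11 E + \left(5 \left(-4\right) + 2\right) = 11 \cdot 33 + \left(5 \left(-4\right) + 2\right) = 363 + \left(-20 + 2\right) = 363 - 18 = 345$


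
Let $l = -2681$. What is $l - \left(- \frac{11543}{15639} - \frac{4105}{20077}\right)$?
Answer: $- \frac{841495701337}{313984203} \approx -2680.1$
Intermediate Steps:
$l - \left(- \frac{11543}{15639} - \frac{4105}{20077}\right) = -2681 - \left(- \frac{11543}{15639} - \frac{4105}{20077}\right) = -2681 - - \frac{295946906}{313984203} = -2681 + \left(\frac{4105}{20077} + \frac{11543}{15639}\right) = -2681 + \frac{295946906}{313984203} = - \frac{841495701337}{313984203}$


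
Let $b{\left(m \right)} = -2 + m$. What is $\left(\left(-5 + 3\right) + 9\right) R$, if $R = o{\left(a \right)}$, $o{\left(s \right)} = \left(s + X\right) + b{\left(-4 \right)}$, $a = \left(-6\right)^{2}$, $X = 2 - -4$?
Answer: $252$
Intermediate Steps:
$X = 6$ ($X = 2 + 4 = 6$)
$a = 36$
$o{\left(s \right)} = s$ ($o{\left(s \right)} = \left(s + 6\right) - 6 = \left(6 + s\right) - 6 = s$)
$R = 36$
$\left(\left(-5 + 3\right) + 9\right) R = \left(\left(-5 + 3\right) + 9\right) 36 = \left(-2 + 9\right) 36 = 7 \cdot 36 = 252$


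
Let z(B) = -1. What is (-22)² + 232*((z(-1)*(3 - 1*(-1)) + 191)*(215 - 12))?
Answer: 8807436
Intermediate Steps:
(-22)² + 232*((z(-1)*(3 - 1*(-1)) + 191)*(215 - 12)) = (-22)² + 232*((-(3 - 1*(-1)) + 191)*(215 - 12)) = 484 + 232*((-(3 + 1) + 191)*203) = 484 + 232*((-1*4 + 191)*203) = 484 + 232*((-4 + 191)*203) = 484 + 232*(187*203) = 484 + 232*37961 = 484 + 8806952 = 8807436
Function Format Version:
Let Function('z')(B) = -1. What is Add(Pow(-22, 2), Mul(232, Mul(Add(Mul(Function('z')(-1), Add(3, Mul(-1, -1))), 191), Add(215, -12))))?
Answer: 8807436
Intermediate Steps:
Add(Pow(-22, 2), Mul(232, Mul(Add(Mul(Function('z')(-1), Add(3, Mul(-1, -1))), 191), Add(215, -12)))) = Add(Pow(-22, 2), Mul(232, Mul(Add(Mul(-1, Add(3, Mul(-1, -1))), 191), Add(215, -12)))) = Add(484, Mul(232, Mul(Add(Mul(-1, Add(3, 1)), 191), 203))) = Add(484, Mul(232, Mul(Add(Mul(-1, 4), 191), 203))) = Add(484, Mul(232, Mul(Add(-4, 191), 203))) = Add(484, Mul(232, Mul(187, 203))) = Add(484, Mul(232, 37961)) = Add(484, 8806952) = 8807436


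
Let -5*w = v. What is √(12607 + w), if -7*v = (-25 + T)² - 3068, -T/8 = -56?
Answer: √440790/5 ≈ 132.78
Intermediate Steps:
T = 448 (T = -8*(-56) = 448)
v = -25123 (v = -((-25 + 448)² - 3068)/7 = -(423² - 3068)/7 = -(178929 - 3068)/7 = -⅐*175861 = -25123)
w = 25123/5 (w = -⅕*(-25123) = 25123/5 ≈ 5024.6)
√(12607 + w) = √(12607 + 25123/5) = √(88158/5) = √440790/5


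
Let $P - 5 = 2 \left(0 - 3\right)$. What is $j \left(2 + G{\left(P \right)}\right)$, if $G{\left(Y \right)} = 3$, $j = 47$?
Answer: $235$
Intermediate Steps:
$P = -1$ ($P = 5 + 2 \left(0 - 3\right) = 5 + 2 \left(-3\right) = 5 - 6 = -1$)
$j \left(2 + G{\left(P \right)}\right) = 47 \left(2 + 3\right) = 47 \cdot 5 = 235$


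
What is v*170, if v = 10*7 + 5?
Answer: 12750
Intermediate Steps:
v = 75 (v = 70 + 5 = 75)
v*170 = 75*170 = 12750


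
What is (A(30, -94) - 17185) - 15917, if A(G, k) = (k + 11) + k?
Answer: -33279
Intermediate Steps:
A(G, k) = 11 + 2*k (A(G, k) = (11 + k) + k = 11 + 2*k)
(A(30, -94) - 17185) - 15917 = ((11 + 2*(-94)) - 17185) - 15917 = ((11 - 188) - 17185) - 15917 = (-177 - 17185) - 15917 = -17362 - 15917 = -33279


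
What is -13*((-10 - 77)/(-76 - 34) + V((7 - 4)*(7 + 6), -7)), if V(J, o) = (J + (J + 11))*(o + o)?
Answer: 1780649/110 ≈ 16188.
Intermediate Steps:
V(J, o) = 2*o*(11 + 2*J) (V(J, o) = (J + (11 + J))*(2*o) = (11 + 2*J)*(2*o) = 2*o*(11 + 2*J))
-13*((-10 - 77)/(-76 - 34) + V((7 - 4)*(7 + 6), -7)) = -13*((-10 - 77)/(-76 - 34) + 2*(-7)*(11 + 2*((7 - 4)*(7 + 6)))) = -13*(-87/(-110) + 2*(-7)*(11 + 2*(3*13))) = -13*(-87*(-1/110) + 2*(-7)*(11 + 2*39)) = -13*(87/110 + 2*(-7)*(11 + 78)) = -13*(87/110 + 2*(-7)*89) = -13*(87/110 - 1246) = -13*(-136973/110) = 1780649/110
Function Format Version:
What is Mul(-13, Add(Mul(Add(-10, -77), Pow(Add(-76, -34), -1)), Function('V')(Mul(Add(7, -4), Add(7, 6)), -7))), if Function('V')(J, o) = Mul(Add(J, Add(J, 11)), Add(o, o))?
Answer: Rational(1780649, 110) ≈ 16188.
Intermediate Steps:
Function('V')(J, o) = Mul(2, o, Add(11, Mul(2, J))) (Function('V')(J, o) = Mul(Add(J, Add(11, J)), Mul(2, o)) = Mul(Add(11, Mul(2, J)), Mul(2, o)) = Mul(2, o, Add(11, Mul(2, J))))
Mul(-13, Add(Mul(Add(-10, -77), Pow(Add(-76, -34), -1)), Function('V')(Mul(Add(7, -4), Add(7, 6)), -7))) = Mul(-13, Add(Mul(Add(-10, -77), Pow(Add(-76, -34), -1)), Mul(2, -7, Add(11, Mul(2, Mul(Add(7, -4), Add(7, 6))))))) = Mul(-13, Add(Mul(-87, Pow(-110, -1)), Mul(2, -7, Add(11, Mul(2, Mul(3, 13)))))) = Mul(-13, Add(Mul(-87, Rational(-1, 110)), Mul(2, -7, Add(11, Mul(2, 39))))) = Mul(-13, Add(Rational(87, 110), Mul(2, -7, Add(11, 78)))) = Mul(-13, Add(Rational(87, 110), Mul(2, -7, 89))) = Mul(-13, Add(Rational(87, 110), -1246)) = Mul(-13, Rational(-136973, 110)) = Rational(1780649, 110)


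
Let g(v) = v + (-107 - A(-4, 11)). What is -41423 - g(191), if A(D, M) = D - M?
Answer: -41522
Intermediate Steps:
g(v) = -92 + v (g(v) = v + (-107 - (-4 - 1*11)) = v + (-107 - (-4 - 11)) = v + (-107 - 1*(-15)) = v + (-107 + 15) = v - 92 = -92 + v)
-41423 - g(191) = -41423 - (-92 + 191) = -41423 - 1*99 = -41423 - 99 = -41522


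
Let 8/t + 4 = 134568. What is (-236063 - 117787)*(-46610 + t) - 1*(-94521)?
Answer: 554842459561761/33641 ≈ 1.6493e+10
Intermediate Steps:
t = 2/33641 (t = 8/(-4 + 134568) = 8/134564 = 8*(1/134564) = 2/33641 ≈ 5.9451e-5)
(-236063 - 117787)*(-46610 + t) - 1*(-94521) = (-236063 - 117787)*(-46610 + 2/33641) - 1*(-94521) = -353850*(-1568007008/33641) + 94521 = 554839279780800/33641 + 94521 = 554842459561761/33641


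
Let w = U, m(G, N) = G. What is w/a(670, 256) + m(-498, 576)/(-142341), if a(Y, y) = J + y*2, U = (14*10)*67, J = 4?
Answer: 111284629/6120663 ≈ 18.182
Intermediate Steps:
U = 9380 (U = 140*67 = 9380)
a(Y, y) = 4 + 2*y (a(Y, y) = 4 + y*2 = 4 + 2*y)
w = 9380
w/a(670, 256) + m(-498, 576)/(-142341) = 9380/(4 + 2*256) - 498/(-142341) = 9380/(4 + 512) - 498*(-1/142341) = 9380/516 + 166/47447 = 9380*(1/516) + 166/47447 = 2345/129 + 166/47447 = 111284629/6120663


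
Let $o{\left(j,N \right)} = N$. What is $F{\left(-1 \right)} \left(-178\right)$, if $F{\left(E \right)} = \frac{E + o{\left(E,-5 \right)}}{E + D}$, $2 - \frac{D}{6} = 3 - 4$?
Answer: $\frac{1068}{17} \approx 62.824$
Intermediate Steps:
$D = 18$ ($D = 12 - 6 \left(3 - 4\right) = 12 - -6 = 12 + 6 = 18$)
$F{\left(E \right)} = \frac{-5 + E}{18 + E}$ ($F{\left(E \right)} = \frac{E - 5}{E + 18} = \frac{-5 + E}{18 + E}$)
$F{\left(-1 \right)} \left(-178\right) = \frac{-5 - 1}{18 - 1} \left(-178\right) = \frac{1}{17} \left(-6\right) \left(-178\right) = \left(- \frac{6}{17}\right) \left(-178\right) = \frac{1068}{17}$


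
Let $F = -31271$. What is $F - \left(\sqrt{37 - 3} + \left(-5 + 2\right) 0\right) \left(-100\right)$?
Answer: $-31271 + 100 \sqrt{34} \approx -30688.0$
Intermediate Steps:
$F - \left(\sqrt{37 - 3} + \left(-5 + 2\right) 0\right) \left(-100\right) = -31271 - \left(\sqrt{37 - 3} + \left(-5 + 2\right) 0\right) \left(-100\right) = -31271 - \left(\sqrt{34} - 0\right) \left(-100\right) = -31271 - \left(\sqrt{34} + 0\right) \left(-100\right) = -31271 - \sqrt{34} \left(-100\right) = -31271 - - 100 \sqrt{34} = -31271 + 100 \sqrt{34}$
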